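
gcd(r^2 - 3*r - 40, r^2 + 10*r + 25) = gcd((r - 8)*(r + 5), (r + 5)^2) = r + 5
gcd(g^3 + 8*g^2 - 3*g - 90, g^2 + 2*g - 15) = g^2 + 2*g - 15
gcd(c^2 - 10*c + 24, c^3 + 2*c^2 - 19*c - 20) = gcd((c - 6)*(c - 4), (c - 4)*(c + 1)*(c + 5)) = c - 4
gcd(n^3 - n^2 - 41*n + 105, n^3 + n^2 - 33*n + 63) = n^2 + 4*n - 21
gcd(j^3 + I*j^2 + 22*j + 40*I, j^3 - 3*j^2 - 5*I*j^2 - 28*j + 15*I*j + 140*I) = j - 5*I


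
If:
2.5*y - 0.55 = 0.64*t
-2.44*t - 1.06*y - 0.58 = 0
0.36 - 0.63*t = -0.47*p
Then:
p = -1.17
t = -0.30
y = 0.14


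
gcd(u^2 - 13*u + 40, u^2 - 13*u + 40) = u^2 - 13*u + 40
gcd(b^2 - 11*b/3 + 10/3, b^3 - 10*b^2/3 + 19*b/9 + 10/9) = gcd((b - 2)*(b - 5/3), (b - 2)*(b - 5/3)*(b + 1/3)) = b^2 - 11*b/3 + 10/3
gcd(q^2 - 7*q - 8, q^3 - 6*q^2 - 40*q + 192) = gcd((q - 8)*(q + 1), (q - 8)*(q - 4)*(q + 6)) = q - 8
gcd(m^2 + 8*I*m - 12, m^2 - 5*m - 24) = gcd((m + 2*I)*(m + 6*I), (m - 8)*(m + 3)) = 1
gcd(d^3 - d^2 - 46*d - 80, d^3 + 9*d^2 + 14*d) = d + 2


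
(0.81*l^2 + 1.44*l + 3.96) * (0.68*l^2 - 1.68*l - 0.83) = 0.5508*l^4 - 0.3816*l^3 - 0.3987*l^2 - 7.848*l - 3.2868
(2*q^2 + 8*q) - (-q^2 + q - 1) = 3*q^2 + 7*q + 1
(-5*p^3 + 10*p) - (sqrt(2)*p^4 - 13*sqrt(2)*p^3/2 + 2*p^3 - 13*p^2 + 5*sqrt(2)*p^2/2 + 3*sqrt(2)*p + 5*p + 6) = -sqrt(2)*p^4 - 7*p^3 + 13*sqrt(2)*p^3/2 - 5*sqrt(2)*p^2/2 + 13*p^2 - 3*sqrt(2)*p + 5*p - 6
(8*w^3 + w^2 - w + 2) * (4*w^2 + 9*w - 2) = 32*w^5 + 76*w^4 - 11*w^3 - 3*w^2 + 20*w - 4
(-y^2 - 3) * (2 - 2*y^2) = 2*y^4 + 4*y^2 - 6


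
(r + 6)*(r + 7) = r^2 + 13*r + 42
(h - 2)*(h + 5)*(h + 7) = h^3 + 10*h^2 + 11*h - 70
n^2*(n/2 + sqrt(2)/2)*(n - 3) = n^4/2 - 3*n^3/2 + sqrt(2)*n^3/2 - 3*sqrt(2)*n^2/2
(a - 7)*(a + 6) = a^2 - a - 42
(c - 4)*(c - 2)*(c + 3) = c^3 - 3*c^2 - 10*c + 24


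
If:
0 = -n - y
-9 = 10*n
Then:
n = -9/10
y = 9/10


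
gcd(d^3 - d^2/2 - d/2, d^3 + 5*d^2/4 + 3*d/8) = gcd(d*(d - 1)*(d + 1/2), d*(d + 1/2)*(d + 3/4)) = d^2 + d/2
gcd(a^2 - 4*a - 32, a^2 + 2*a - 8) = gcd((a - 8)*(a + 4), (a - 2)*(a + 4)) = a + 4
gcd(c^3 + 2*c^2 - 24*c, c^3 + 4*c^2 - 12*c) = c^2 + 6*c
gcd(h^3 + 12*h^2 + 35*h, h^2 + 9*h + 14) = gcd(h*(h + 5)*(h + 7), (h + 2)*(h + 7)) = h + 7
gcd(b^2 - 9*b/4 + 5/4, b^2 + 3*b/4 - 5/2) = b - 5/4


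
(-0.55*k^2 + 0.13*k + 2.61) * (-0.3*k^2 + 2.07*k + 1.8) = 0.165*k^4 - 1.1775*k^3 - 1.5039*k^2 + 5.6367*k + 4.698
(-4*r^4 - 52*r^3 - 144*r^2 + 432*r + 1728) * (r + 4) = -4*r^5 - 68*r^4 - 352*r^3 - 144*r^2 + 3456*r + 6912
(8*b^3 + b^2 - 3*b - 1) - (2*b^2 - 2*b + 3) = 8*b^3 - b^2 - b - 4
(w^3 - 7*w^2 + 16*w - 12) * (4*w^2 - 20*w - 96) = 4*w^5 - 48*w^4 + 108*w^3 + 304*w^2 - 1296*w + 1152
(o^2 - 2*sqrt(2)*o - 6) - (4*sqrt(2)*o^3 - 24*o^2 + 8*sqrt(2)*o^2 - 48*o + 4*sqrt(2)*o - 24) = -4*sqrt(2)*o^3 - 8*sqrt(2)*o^2 + 25*o^2 - 6*sqrt(2)*o + 48*o + 18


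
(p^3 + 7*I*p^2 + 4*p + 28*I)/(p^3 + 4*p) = (p + 7*I)/p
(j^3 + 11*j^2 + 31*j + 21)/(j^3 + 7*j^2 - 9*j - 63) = (j + 1)/(j - 3)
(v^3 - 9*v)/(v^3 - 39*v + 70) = v*(v^2 - 9)/(v^3 - 39*v + 70)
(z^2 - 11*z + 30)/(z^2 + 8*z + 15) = (z^2 - 11*z + 30)/(z^2 + 8*z + 15)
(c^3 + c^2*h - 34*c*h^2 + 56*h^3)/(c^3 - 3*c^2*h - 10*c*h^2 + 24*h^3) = (c + 7*h)/(c + 3*h)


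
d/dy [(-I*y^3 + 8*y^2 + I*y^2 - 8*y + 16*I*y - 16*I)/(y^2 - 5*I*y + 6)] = (-I*y^4 - 10*y^3 + y^2*(13 - 74*I) + y*(96 + 44*I) + 32 + 96*I)/(y^4 - 10*I*y^3 - 13*y^2 - 60*I*y + 36)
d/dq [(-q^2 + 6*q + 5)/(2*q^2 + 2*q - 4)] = (-7*q^2 - 6*q - 17)/(2*(q^4 + 2*q^3 - 3*q^2 - 4*q + 4))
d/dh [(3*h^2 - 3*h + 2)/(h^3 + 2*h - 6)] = (-3*h^4 + 6*h^3 - 36*h + 14)/(h^6 + 4*h^4 - 12*h^3 + 4*h^2 - 24*h + 36)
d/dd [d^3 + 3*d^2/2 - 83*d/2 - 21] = 3*d^2 + 3*d - 83/2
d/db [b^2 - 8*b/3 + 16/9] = 2*b - 8/3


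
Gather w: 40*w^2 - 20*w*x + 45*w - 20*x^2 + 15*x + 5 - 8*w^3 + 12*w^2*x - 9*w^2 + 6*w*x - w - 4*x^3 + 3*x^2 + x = -8*w^3 + w^2*(12*x + 31) + w*(44 - 14*x) - 4*x^3 - 17*x^2 + 16*x + 5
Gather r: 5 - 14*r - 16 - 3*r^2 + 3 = -3*r^2 - 14*r - 8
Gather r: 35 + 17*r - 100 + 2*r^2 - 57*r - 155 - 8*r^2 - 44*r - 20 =-6*r^2 - 84*r - 240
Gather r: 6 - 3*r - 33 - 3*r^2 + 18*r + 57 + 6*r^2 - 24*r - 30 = 3*r^2 - 9*r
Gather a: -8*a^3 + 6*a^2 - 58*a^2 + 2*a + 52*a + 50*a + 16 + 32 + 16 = -8*a^3 - 52*a^2 + 104*a + 64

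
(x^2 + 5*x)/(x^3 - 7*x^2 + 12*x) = (x + 5)/(x^2 - 7*x + 12)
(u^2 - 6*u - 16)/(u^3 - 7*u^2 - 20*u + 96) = (u + 2)/(u^2 + u - 12)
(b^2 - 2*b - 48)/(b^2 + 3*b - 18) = (b - 8)/(b - 3)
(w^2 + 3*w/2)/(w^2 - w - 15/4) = 2*w/(2*w - 5)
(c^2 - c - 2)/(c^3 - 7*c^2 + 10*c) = (c + 1)/(c*(c - 5))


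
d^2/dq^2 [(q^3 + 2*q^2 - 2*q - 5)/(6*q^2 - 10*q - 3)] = 2*(166*q^3 - 342*q^2 + 819*q - 512)/(216*q^6 - 1080*q^5 + 1476*q^4 + 80*q^3 - 738*q^2 - 270*q - 27)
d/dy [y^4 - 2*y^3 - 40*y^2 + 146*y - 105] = 4*y^3 - 6*y^2 - 80*y + 146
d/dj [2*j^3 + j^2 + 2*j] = 6*j^2 + 2*j + 2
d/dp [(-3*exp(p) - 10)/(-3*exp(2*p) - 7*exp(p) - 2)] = (-(3*exp(p) + 10)*(6*exp(p) + 7) + 9*exp(2*p) + 21*exp(p) + 6)*exp(p)/(3*exp(2*p) + 7*exp(p) + 2)^2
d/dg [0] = 0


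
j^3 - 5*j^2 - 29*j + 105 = (j - 7)*(j - 3)*(j + 5)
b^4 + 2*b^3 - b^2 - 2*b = b*(b - 1)*(b + 1)*(b + 2)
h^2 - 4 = (h - 2)*(h + 2)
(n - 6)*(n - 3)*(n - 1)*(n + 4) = n^4 - 6*n^3 - 13*n^2 + 90*n - 72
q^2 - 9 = (q - 3)*(q + 3)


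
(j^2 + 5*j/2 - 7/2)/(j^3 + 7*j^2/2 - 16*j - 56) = (j - 1)/(j^2 - 16)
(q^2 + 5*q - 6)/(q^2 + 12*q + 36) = (q - 1)/(q + 6)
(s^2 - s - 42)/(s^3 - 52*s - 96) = (s - 7)/(s^2 - 6*s - 16)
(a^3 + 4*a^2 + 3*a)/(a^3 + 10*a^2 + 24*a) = (a^2 + 4*a + 3)/(a^2 + 10*a + 24)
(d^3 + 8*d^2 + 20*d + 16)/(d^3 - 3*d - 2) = (d^3 + 8*d^2 + 20*d + 16)/(d^3 - 3*d - 2)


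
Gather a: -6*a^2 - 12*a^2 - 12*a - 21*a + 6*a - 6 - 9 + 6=-18*a^2 - 27*a - 9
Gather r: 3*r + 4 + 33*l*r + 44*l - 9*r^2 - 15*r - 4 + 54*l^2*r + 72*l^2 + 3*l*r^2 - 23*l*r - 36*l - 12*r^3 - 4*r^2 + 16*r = 72*l^2 + 8*l - 12*r^3 + r^2*(3*l - 13) + r*(54*l^2 + 10*l + 4)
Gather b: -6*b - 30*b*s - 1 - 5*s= b*(-30*s - 6) - 5*s - 1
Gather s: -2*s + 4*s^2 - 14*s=4*s^2 - 16*s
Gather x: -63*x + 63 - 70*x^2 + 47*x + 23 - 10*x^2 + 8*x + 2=-80*x^2 - 8*x + 88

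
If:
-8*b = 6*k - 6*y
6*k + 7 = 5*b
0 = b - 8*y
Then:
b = 4/7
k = -29/42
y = 1/14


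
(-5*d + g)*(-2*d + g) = 10*d^2 - 7*d*g + g^2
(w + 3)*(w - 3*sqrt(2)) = w^2 - 3*sqrt(2)*w + 3*w - 9*sqrt(2)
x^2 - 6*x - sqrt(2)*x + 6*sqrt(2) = (x - 6)*(x - sqrt(2))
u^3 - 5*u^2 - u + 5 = (u - 5)*(u - 1)*(u + 1)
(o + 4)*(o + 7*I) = o^2 + 4*o + 7*I*o + 28*I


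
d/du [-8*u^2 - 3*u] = -16*u - 3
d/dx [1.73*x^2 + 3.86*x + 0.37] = 3.46*x + 3.86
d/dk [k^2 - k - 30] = 2*k - 1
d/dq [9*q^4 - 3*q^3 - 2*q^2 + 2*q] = 36*q^3 - 9*q^2 - 4*q + 2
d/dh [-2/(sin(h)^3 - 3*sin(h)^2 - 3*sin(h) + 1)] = 6*(sin(h)^2 - 2*sin(h) - 1)*cos(h)/(sin(h)^3 - 3*sin(h)^2 - 3*sin(h) + 1)^2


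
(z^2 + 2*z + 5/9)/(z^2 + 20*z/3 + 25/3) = (z + 1/3)/(z + 5)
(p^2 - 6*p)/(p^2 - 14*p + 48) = p/(p - 8)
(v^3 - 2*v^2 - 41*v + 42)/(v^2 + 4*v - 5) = (v^2 - v - 42)/(v + 5)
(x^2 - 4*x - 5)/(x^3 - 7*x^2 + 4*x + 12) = (x - 5)/(x^2 - 8*x + 12)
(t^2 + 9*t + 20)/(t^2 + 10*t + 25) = (t + 4)/(t + 5)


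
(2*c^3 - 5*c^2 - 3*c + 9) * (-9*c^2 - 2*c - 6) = -18*c^5 + 41*c^4 + 25*c^3 - 45*c^2 - 54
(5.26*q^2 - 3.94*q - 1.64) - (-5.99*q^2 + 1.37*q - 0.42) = 11.25*q^2 - 5.31*q - 1.22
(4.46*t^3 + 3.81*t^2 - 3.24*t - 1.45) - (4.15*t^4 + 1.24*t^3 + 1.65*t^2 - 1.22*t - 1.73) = -4.15*t^4 + 3.22*t^3 + 2.16*t^2 - 2.02*t + 0.28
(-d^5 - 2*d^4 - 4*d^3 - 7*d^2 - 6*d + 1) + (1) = -d^5 - 2*d^4 - 4*d^3 - 7*d^2 - 6*d + 2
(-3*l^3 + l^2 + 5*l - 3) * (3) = -9*l^3 + 3*l^2 + 15*l - 9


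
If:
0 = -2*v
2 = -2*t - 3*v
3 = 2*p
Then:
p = 3/2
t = -1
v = 0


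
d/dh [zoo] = 0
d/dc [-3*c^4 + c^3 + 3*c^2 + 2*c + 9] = -12*c^3 + 3*c^2 + 6*c + 2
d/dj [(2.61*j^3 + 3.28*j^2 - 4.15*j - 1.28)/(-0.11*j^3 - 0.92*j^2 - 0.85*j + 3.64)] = (-1.11022302462516e-16*j^5 - 2.0404*j^4 - 5.35*j^3 + 21.4728*j^2 + 21.5232*j - 16.194)/(0.0121*j^6 + 0.2024*j^5 + 1.0334*j^4 + 0.7632*j^3 - 5.9751*j^2 - 6.188*j + 13.2496)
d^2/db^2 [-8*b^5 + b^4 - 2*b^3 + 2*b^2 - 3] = -160*b^3 + 12*b^2 - 12*b + 4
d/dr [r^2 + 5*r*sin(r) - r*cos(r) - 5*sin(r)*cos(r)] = r*sin(r) + 5*r*cos(r) + 2*r + 5*sin(r) - cos(r) - 5*cos(2*r)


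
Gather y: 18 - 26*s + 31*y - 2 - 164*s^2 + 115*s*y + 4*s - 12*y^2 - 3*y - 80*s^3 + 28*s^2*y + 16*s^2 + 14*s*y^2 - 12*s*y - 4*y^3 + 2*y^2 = -80*s^3 - 148*s^2 - 22*s - 4*y^3 + y^2*(14*s - 10) + y*(28*s^2 + 103*s + 28) + 16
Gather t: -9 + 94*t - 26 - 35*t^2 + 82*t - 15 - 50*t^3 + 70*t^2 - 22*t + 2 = -50*t^3 + 35*t^2 + 154*t - 48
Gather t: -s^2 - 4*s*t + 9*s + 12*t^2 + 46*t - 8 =-s^2 + 9*s + 12*t^2 + t*(46 - 4*s) - 8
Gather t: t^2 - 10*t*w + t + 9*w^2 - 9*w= t^2 + t*(1 - 10*w) + 9*w^2 - 9*w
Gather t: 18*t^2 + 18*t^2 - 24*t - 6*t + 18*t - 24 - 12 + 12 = 36*t^2 - 12*t - 24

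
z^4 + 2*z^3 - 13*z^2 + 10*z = z*(z - 2)*(z - 1)*(z + 5)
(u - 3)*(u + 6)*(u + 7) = u^3 + 10*u^2 + 3*u - 126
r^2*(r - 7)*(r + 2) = r^4 - 5*r^3 - 14*r^2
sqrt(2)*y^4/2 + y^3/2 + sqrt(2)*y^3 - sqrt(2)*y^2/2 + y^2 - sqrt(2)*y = y*(y + 2)*(y - sqrt(2)/2)*(sqrt(2)*y/2 + 1)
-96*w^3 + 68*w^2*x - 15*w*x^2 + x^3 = (-8*w + x)*(-4*w + x)*(-3*w + x)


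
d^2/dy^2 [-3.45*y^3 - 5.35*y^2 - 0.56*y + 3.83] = -20.7*y - 10.7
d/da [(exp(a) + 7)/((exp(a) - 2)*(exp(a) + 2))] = (-exp(2*a) - 14*exp(a) - 4)*exp(a)/(exp(4*a) - 8*exp(2*a) + 16)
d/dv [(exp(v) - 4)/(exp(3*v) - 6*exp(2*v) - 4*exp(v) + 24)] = ((exp(v) - 4)*(-3*exp(2*v) + 12*exp(v) + 4) + exp(3*v) - 6*exp(2*v) - 4*exp(v) + 24)*exp(v)/(exp(3*v) - 6*exp(2*v) - 4*exp(v) + 24)^2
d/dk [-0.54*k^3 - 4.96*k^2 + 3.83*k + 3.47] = -1.62*k^2 - 9.92*k + 3.83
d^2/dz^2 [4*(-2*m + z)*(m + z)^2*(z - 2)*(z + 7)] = -16*m^3 - 72*m^2*z - 120*m^2 + 80*z^3 + 240*z^2 - 336*z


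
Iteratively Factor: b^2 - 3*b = (b)*(b - 3)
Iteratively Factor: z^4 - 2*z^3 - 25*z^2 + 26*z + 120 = (z - 5)*(z^3 + 3*z^2 - 10*z - 24) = (z - 5)*(z - 3)*(z^2 + 6*z + 8) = (z - 5)*(z - 3)*(z + 2)*(z + 4)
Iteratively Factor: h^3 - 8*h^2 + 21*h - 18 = (h - 2)*(h^2 - 6*h + 9) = (h - 3)*(h - 2)*(h - 3)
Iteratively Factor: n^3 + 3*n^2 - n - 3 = (n + 1)*(n^2 + 2*n - 3) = (n - 1)*(n + 1)*(n + 3)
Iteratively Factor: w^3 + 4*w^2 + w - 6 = (w - 1)*(w^2 + 5*w + 6) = (w - 1)*(w + 2)*(w + 3)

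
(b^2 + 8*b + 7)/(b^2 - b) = (b^2 + 8*b + 7)/(b*(b - 1))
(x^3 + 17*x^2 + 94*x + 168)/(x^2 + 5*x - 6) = (x^2 + 11*x + 28)/(x - 1)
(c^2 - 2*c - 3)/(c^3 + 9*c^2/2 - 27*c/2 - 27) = 2*(c + 1)/(2*c^2 + 15*c + 18)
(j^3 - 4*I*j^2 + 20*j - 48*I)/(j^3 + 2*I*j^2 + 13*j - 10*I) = (j^2 - 2*I*j + 24)/(j^2 + 4*I*j + 5)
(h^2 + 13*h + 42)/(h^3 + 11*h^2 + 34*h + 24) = (h + 7)/(h^2 + 5*h + 4)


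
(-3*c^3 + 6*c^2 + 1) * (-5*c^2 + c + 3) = 15*c^5 - 33*c^4 - 3*c^3 + 13*c^2 + c + 3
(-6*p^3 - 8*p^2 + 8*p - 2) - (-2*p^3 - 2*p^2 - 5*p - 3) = -4*p^3 - 6*p^2 + 13*p + 1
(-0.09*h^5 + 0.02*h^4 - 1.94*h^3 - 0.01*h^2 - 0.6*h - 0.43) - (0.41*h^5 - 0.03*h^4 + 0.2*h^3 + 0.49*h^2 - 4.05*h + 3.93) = -0.5*h^5 + 0.05*h^4 - 2.14*h^3 - 0.5*h^2 + 3.45*h - 4.36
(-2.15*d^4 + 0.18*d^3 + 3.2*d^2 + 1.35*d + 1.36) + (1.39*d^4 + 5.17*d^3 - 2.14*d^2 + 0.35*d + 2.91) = -0.76*d^4 + 5.35*d^3 + 1.06*d^2 + 1.7*d + 4.27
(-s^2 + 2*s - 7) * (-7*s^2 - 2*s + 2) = 7*s^4 - 12*s^3 + 43*s^2 + 18*s - 14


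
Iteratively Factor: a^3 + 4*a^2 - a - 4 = (a - 1)*(a^2 + 5*a + 4) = (a - 1)*(a + 1)*(a + 4)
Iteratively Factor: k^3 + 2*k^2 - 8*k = (k + 4)*(k^2 - 2*k) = k*(k + 4)*(k - 2)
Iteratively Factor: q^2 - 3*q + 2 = (q - 2)*(q - 1)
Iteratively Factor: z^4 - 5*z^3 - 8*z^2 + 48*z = (z)*(z^3 - 5*z^2 - 8*z + 48) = z*(z - 4)*(z^2 - z - 12) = z*(z - 4)*(z + 3)*(z - 4)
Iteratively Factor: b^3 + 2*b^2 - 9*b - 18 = (b + 2)*(b^2 - 9) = (b + 2)*(b + 3)*(b - 3)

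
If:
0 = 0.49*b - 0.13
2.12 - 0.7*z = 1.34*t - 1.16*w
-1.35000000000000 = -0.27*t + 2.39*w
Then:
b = 0.27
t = 1.21160102443414 - 0.579012943863778*z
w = -0.0654115041185021*z - 0.427978126946771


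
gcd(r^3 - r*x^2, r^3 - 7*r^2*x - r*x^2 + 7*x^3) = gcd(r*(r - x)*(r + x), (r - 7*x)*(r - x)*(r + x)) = -r^2 + x^2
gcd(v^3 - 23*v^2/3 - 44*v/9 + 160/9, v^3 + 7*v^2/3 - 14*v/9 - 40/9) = v^2 + v/3 - 20/9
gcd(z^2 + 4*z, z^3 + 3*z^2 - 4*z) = z^2 + 4*z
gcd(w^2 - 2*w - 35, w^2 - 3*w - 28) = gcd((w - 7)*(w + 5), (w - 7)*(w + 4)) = w - 7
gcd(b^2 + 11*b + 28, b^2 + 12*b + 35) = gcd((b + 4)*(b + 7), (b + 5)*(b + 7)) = b + 7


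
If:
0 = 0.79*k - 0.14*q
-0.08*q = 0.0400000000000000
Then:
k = -0.09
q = -0.50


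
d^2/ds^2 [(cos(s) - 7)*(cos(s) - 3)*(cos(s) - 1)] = -127*cos(s)/4 + 22*cos(2*s) - 9*cos(3*s)/4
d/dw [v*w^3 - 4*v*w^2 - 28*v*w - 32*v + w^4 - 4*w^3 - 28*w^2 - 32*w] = 3*v*w^2 - 8*v*w - 28*v + 4*w^3 - 12*w^2 - 56*w - 32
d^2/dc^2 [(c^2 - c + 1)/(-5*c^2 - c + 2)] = 2*(30*c^3 - 105*c^2 + 15*c - 13)/(125*c^6 + 75*c^5 - 135*c^4 - 59*c^3 + 54*c^2 + 12*c - 8)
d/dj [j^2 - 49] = 2*j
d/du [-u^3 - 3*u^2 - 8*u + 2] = -3*u^2 - 6*u - 8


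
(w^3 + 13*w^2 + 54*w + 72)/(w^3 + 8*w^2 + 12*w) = (w^2 + 7*w + 12)/(w*(w + 2))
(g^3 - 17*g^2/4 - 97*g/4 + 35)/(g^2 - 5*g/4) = g - 3 - 28/g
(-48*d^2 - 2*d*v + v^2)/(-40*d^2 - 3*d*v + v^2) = (6*d + v)/(5*d + v)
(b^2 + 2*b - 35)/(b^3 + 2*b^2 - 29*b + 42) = (b - 5)/(b^2 - 5*b + 6)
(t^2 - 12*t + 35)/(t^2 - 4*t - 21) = (t - 5)/(t + 3)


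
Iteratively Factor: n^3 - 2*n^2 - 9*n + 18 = (n + 3)*(n^2 - 5*n + 6) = (n - 2)*(n + 3)*(n - 3)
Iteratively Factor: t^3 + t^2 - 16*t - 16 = (t + 1)*(t^2 - 16) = (t + 1)*(t + 4)*(t - 4)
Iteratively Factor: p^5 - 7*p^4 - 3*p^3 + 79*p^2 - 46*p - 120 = (p - 5)*(p^4 - 2*p^3 - 13*p^2 + 14*p + 24) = (p - 5)*(p + 1)*(p^3 - 3*p^2 - 10*p + 24) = (p - 5)*(p - 4)*(p + 1)*(p^2 + p - 6) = (p - 5)*(p - 4)*(p + 1)*(p + 3)*(p - 2)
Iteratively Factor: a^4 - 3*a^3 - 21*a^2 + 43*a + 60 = (a + 1)*(a^3 - 4*a^2 - 17*a + 60) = (a - 3)*(a + 1)*(a^2 - a - 20) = (a - 5)*(a - 3)*(a + 1)*(a + 4)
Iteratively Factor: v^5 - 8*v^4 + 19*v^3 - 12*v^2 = (v - 3)*(v^4 - 5*v^3 + 4*v^2) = v*(v - 3)*(v^3 - 5*v^2 + 4*v) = v^2*(v - 3)*(v^2 - 5*v + 4) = v^2*(v - 4)*(v - 3)*(v - 1)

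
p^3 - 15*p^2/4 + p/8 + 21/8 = (p - 7/2)*(p - 1)*(p + 3/4)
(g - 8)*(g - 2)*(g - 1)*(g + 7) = g^4 - 4*g^3 - 51*g^2 + 166*g - 112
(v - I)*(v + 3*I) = v^2 + 2*I*v + 3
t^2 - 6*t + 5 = (t - 5)*(t - 1)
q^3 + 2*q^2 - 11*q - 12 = (q - 3)*(q + 1)*(q + 4)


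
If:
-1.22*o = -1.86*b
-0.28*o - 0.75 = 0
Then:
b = -1.76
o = -2.68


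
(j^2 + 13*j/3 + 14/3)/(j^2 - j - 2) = (j^2 + 13*j/3 + 14/3)/(j^2 - j - 2)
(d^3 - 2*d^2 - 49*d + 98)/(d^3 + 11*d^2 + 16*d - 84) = (d - 7)/(d + 6)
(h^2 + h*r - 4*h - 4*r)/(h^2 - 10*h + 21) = (h^2 + h*r - 4*h - 4*r)/(h^2 - 10*h + 21)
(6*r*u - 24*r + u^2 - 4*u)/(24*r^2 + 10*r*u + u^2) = (u - 4)/(4*r + u)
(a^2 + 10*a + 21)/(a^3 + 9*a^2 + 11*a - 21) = 1/(a - 1)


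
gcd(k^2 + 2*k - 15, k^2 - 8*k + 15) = k - 3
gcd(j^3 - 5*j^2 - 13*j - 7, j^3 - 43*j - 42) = j^2 - 6*j - 7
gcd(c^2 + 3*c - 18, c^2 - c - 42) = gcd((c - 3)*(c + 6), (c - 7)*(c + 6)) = c + 6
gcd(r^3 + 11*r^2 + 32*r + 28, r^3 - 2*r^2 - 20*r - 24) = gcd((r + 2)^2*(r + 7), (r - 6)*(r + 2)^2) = r^2 + 4*r + 4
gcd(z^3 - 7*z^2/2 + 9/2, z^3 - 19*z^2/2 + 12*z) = z - 3/2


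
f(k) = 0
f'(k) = 0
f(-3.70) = 0.00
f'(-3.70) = 0.00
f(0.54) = 0.00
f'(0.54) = 0.00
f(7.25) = 0.00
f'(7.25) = 0.00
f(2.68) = 0.00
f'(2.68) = 0.00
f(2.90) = 0.00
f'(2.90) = 0.00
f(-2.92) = 0.00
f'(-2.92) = 0.00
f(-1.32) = 0.00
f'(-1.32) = 0.00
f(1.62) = 0.00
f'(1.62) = 0.00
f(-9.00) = 0.00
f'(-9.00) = 0.00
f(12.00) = 0.00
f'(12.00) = 0.00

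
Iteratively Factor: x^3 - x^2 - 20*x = (x - 5)*(x^2 + 4*x) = x*(x - 5)*(x + 4)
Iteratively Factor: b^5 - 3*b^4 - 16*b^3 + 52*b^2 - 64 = (b + 1)*(b^4 - 4*b^3 - 12*b^2 + 64*b - 64) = (b - 4)*(b + 1)*(b^3 - 12*b + 16) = (b - 4)*(b + 1)*(b + 4)*(b^2 - 4*b + 4) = (b - 4)*(b - 2)*(b + 1)*(b + 4)*(b - 2)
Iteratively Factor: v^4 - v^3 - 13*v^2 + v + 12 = (v + 1)*(v^3 - 2*v^2 - 11*v + 12) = (v - 4)*(v + 1)*(v^2 + 2*v - 3) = (v - 4)*(v - 1)*(v + 1)*(v + 3)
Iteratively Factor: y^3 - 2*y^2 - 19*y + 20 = (y - 1)*(y^2 - y - 20) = (y - 1)*(y + 4)*(y - 5)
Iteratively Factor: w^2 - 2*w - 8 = (w + 2)*(w - 4)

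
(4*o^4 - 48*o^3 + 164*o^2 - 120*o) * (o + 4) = 4*o^5 - 32*o^4 - 28*o^3 + 536*o^2 - 480*o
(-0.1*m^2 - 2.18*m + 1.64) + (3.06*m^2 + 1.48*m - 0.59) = 2.96*m^2 - 0.7*m + 1.05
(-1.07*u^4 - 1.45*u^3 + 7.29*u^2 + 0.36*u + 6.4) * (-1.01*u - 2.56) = 1.0807*u^5 + 4.2037*u^4 - 3.6509*u^3 - 19.026*u^2 - 7.3856*u - 16.384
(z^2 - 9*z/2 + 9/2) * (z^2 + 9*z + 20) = z^4 + 9*z^3/2 - 16*z^2 - 99*z/2 + 90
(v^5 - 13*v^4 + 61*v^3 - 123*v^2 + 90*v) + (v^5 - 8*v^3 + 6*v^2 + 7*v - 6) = 2*v^5 - 13*v^4 + 53*v^3 - 117*v^2 + 97*v - 6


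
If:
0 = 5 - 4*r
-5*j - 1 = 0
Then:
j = -1/5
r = 5/4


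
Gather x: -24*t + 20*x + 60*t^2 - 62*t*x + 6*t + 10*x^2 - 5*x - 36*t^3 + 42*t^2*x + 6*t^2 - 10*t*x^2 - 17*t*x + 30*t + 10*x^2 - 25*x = -36*t^3 + 66*t^2 + 12*t + x^2*(20 - 10*t) + x*(42*t^2 - 79*t - 10)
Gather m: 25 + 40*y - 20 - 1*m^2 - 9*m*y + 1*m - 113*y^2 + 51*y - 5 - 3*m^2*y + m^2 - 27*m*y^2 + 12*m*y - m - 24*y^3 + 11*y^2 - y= -3*m^2*y + m*(-27*y^2 + 3*y) - 24*y^3 - 102*y^2 + 90*y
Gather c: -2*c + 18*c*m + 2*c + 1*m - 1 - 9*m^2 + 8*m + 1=18*c*m - 9*m^2 + 9*m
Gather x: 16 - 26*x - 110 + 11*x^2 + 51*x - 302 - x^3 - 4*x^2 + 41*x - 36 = -x^3 + 7*x^2 + 66*x - 432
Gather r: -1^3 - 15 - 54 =-70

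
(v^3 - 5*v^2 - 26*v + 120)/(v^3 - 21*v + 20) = (v - 6)/(v - 1)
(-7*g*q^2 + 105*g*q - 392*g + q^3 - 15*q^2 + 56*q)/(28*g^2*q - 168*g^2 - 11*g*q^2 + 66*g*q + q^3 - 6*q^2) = (q^2 - 15*q + 56)/(-4*g*q + 24*g + q^2 - 6*q)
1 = 1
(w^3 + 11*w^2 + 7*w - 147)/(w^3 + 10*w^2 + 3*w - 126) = (w + 7)/(w + 6)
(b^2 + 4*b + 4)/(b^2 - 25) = (b^2 + 4*b + 4)/(b^2 - 25)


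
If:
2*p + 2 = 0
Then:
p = -1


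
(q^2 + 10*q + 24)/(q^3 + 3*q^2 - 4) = (q^2 + 10*q + 24)/(q^3 + 3*q^2 - 4)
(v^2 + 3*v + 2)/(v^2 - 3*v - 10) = (v + 1)/(v - 5)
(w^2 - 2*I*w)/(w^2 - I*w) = (w - 2*I)/(w - I)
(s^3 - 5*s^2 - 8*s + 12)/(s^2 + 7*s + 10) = (s^2 - 7*s + 6)/(s + 5)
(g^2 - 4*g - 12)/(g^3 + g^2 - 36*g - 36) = (g + 2)/(g^2 + 7*g + 6)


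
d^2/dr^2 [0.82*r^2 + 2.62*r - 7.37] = 1.64000000000000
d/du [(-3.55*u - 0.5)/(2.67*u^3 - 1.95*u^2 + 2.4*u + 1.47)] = (18.957*u^3 - 2.9175*u^2 - 1.95*u - 4.0185)/(7.1289*u^6 - 10.413*u^5 + 16.6185*u^4 - 1.5102*u^3 + 0.0270000000000001*u^2 + 7.056*u + 2.1609)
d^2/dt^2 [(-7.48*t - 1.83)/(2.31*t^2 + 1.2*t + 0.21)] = (-(4.62*t + 1.2)*(7.48*t + 1.83)*(9.24*t + 2.4) + (103.6728*t + 26.4066)*(2.31*t^2 + 1.2*t + 0.21))/(2.31*t^2 + 1.2*t + 0.21)^3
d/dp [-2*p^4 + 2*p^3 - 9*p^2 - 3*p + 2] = -8*p^3 + 6*p^2 - 18*p - 3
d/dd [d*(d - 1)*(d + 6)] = 3*d^2 + 10*d - 6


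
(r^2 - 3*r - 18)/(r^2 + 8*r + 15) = (r - 6)/(r + 5)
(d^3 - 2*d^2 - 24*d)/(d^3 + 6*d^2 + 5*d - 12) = d*(d - 6)/(d^2 + 2*d - 3)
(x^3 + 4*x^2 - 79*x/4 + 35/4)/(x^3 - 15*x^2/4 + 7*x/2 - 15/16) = 4*(x + 7)/(4*x - 3)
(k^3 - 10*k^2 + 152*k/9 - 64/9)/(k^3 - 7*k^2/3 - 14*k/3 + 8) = (k^2 - 26*k/3 + 16/3)/(k^2 - k - 6)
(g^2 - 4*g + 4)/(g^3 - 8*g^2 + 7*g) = (g^2 - 4*g + 4)/(g*(g^2 - 8*g + 7))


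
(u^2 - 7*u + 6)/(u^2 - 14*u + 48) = (u - 1)/(u - 8)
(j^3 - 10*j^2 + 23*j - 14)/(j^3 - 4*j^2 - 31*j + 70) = (j - 1)/(j + 5)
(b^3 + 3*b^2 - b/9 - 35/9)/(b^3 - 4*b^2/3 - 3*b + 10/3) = (b + 7/3)/(b - 2)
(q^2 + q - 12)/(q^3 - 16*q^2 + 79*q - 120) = (q + 4)/(q^2 - 13*q + 40)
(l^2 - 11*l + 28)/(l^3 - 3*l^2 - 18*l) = (-l^2 + 11*l - 28)/(l*(-l^2 + 3*l + 18))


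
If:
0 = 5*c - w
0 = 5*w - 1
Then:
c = 1/25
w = 1/5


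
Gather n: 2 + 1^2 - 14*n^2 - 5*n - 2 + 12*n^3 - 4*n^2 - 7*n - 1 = 12*n^3 - 18*n^2 - 12*n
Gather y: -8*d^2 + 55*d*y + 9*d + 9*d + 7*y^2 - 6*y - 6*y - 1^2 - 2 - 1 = -8*d^2 + 18*d + 7*y^2 + y*(55*d - 12) - 4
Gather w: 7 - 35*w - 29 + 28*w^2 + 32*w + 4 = 28*w^2 - 3*w - 18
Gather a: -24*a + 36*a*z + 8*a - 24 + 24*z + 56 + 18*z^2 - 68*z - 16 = a*(36*z - 16) + 18*z^2 - 44*z + 16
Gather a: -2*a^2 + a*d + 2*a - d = -2*a^2 + a*(d + 2) - d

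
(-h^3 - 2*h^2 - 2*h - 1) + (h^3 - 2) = -2*h^2 - 2*h - 3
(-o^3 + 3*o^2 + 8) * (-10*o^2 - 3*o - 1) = 10*o^5 - 27*o^4 - 8*o^3 - 83*o^2 - 24*o - 8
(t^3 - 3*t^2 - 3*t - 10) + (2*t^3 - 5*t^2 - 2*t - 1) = 3*t^3 - 8*t^2 - 5*t - 11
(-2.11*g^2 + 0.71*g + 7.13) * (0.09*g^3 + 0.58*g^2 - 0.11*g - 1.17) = -0.1899*g^5 - 1.1599*g^4 + 1.2856*g^3 + 6.526*g^2 - 1.615*g - 8.3421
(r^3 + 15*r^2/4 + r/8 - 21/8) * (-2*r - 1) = -2*r^4 - 17*r^3/2 - 4*r^2 + 41*r/8 + 21/8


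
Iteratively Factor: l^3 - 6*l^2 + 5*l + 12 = (l - 4)*(l^2 - 2*l - 3) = (l - 4)*(l + 1)*(l - 3)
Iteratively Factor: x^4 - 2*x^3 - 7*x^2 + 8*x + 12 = (x + 1)*(x^3 - 3*x^2 - 4*x + 12) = (x + 1)*(x + 2)*(x^2 - 5*x + 6) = (x - 3)*(x + 1)*(x + 2)*(x - 2)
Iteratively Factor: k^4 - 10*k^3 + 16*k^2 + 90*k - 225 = (k - 5)*(k^3 - 5*k^2 - 9*k + 45) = (k - 5)*(k - 3)*(k^2 - 2*k - 15) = (k - 5)^2*(k - 3)*(k + 3)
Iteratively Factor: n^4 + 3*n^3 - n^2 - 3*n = (n - 1)*(n^3 + 4*n^2 + 3*n) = (n - 1)*(n + 3)*(n^2 + n) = n*(n - 1)*(n + 3)*(n + 1)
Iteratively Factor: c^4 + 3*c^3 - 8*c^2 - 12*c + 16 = (c + 4)*(c^3 - c^2 - 4*c + 4) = (c + 2)*(c + 4)*(c^2 - 3*c + 2) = (c - 2)*(c + 2)*(c + 4)*(c - 1)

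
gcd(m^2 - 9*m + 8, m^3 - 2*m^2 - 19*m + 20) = m - 1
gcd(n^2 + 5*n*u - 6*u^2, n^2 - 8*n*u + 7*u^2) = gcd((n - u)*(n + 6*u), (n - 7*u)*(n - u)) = -n + u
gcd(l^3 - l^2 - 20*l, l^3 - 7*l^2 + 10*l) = l^2 - 5*l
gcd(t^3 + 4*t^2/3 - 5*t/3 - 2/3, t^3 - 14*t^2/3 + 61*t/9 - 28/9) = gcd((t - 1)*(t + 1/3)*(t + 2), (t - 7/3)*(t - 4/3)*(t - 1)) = t - 1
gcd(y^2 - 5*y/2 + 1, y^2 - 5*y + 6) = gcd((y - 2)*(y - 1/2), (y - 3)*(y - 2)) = y - 2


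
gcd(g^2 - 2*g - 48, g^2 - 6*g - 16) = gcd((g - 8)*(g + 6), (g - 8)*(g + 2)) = g - 8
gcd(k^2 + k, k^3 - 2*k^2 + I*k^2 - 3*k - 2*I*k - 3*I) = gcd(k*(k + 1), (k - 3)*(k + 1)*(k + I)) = k + 1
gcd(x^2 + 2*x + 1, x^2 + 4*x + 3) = x + 1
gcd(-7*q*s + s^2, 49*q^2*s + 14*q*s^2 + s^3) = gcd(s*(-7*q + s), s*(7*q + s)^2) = s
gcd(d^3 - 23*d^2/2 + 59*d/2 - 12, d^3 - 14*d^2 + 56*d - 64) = d - 8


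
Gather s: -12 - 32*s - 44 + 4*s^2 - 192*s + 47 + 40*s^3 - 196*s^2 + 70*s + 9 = 40*s^3 - 192*s^2 - 154*s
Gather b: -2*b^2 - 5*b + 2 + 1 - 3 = -2*b^2 - 5*b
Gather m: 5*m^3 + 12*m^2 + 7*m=5*m^3 + 12*m^2 + 7*m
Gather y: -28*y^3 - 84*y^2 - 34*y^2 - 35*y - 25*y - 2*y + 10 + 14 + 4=-28*y^3 - 118*y^2 - 62*y + 28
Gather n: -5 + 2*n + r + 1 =2*n + r - 4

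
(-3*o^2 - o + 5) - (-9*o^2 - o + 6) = 6*o^2 - 1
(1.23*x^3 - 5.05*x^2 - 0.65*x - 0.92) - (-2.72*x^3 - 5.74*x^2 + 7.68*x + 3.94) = 3.95*x^3 + 0.69*x^2 - 8.33*x - 4.86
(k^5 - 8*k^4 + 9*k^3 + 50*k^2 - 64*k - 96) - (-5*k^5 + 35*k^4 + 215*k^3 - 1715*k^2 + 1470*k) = 6*k^5 - 43*k^4 - 206*k^3 + 1765*k^2 - 1534*k - 96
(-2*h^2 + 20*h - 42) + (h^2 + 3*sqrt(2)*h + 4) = -h^2 + 3*sqrt(2)*h + 20*h - 38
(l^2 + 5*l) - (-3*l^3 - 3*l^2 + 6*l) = 3*l^3 + 4*l^2 - l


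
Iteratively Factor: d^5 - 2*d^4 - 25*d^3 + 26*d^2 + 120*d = (d - 5)*(d^4 + 3*d^3 - 10*d^2 - 24*d) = (d - 5)*(d + 4)*(d^3 - d^2 - 6*d) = (d - 5)*(d - 3)*(d + 4)*(d^2 + 2*d) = d*(d - 5)*(d - 3)*(d + 4)*(d + 2)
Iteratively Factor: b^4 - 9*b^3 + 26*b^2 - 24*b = (b - 3)*(b^3 - 6*b^2 + 8*b) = b*(b - 3)*(b^2 - 6*b + 8) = b*(b - 3)*(b - 2)*(b - 4)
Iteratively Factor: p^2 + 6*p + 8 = (p + 4)*(p + 2)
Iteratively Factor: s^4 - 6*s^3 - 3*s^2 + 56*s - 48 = (s + 3)*(s^3 - 9*s^2 + 24*s - 16) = (s - 4)*(s + 3)*(s^2 - 5*s + 4) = (s - 4)^2*(s + 3)*(s - 1)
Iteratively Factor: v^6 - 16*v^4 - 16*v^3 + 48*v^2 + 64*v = (v - 2)*(v^5 + 2*v^4 - 12*v^3 - 40*v^2 - 32*v) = v*(v - 2)*(v^4 + 2*v^3 - 12*v^2 - 40*v - 32) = v*(v - 2)*(v + 2)*(v^3 - 12*v - 16) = v*(v - 4)*(v - 2)*(v + 2)*(v^2 + 4*v + 4) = v*(v - 4)*(v - 2)*(v + 2)^2*(v + 2)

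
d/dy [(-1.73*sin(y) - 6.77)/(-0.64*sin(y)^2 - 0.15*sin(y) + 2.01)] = (-8.6656*sin(y) + 0.5536*cos(2*y) - 5.0464)*cos(y)/(0.64*sin(y)^2 + 0.15*sin(y) - 2.01)^2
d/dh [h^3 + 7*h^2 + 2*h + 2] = 3*h^2 + 14*h + 2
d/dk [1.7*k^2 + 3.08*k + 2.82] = 3.4*k + 3.08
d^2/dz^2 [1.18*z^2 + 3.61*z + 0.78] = 2.36000000000000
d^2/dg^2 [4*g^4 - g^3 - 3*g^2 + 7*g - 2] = 48*g^2 - 6*g - 6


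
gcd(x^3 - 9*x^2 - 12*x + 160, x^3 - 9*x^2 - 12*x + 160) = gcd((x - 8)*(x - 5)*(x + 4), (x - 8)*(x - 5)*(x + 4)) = x^3 - 9*x^2 - 12*x + 160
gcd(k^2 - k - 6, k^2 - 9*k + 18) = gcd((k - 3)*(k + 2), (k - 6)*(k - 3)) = k - 3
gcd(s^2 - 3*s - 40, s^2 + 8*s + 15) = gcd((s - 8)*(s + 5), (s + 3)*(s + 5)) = s + 5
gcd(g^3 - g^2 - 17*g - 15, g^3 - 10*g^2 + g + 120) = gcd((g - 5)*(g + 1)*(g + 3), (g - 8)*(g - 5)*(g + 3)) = g^2 - 2*g - 15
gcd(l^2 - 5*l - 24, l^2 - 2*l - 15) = l + 3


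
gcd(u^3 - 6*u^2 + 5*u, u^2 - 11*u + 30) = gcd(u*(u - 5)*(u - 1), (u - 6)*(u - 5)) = u - 5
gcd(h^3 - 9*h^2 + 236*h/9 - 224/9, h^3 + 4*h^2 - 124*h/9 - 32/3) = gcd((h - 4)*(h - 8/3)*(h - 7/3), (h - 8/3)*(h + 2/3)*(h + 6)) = h - 8/3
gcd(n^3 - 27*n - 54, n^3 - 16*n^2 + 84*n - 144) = n - 6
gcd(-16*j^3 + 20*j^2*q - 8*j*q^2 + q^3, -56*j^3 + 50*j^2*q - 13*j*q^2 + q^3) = 8*j^2 - 6*j*q + q^2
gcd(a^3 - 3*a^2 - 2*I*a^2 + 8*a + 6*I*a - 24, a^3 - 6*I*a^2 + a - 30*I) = a + 2*I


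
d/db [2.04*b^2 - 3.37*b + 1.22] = 4.08*b - 3.37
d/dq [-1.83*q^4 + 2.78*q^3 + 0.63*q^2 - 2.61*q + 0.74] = -7.32*q^3 + 8.34*q^2 + 1.26*q - 2.61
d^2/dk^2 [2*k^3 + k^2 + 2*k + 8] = 12*k + 2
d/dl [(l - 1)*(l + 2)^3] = (l + 2)^2*(4*l - 1)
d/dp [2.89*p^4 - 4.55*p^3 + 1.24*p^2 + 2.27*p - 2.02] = 11.56*p^3 - 13.65*p^2 + 2.48*p + 2.27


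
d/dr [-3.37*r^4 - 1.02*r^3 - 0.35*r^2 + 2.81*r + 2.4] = -13.48*r^3 - 3.06*r^2 - 0.7*r + 2.81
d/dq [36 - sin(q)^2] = -sin(2*q)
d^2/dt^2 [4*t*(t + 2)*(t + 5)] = 24*t + 56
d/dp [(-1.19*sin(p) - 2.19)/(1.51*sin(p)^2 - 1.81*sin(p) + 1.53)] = (1.7969*sin(p)^2 + 6.6138*sin(p) - 5.7846)*cos(p)/(2.2801*sin(p)^4 - 5.4662*sin(p)^3 + 7.8967*sin(p)^2 - 5.5386*sin(p) + 2.3409)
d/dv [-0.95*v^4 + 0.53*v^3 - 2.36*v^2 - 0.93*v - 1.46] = -3.8*v^3 + 1.59*v^2 - 4.72*v - 0.93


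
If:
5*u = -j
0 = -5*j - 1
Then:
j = -1/5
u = 1/25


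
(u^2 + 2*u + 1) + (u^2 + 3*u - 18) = 2*u^2 + 5*u - 17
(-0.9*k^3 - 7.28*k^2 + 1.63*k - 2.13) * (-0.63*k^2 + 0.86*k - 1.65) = 0.567*k^5 + 3.8124*k^4 - 5.8027*k^3 + 14.7557*k^2 - 4.5213*k + 3.5145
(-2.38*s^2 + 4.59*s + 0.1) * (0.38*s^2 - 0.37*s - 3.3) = -0.9044*s^4 + 2.6248*s^3 + 6.1937*s^2 - 15.184*s - 0.33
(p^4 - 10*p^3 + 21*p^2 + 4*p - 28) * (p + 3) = p^5 - 7*p^4 - 9*p^3 + 67*p^2 - 16*p - 84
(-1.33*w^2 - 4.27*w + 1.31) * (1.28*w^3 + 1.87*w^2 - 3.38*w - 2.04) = -1.7024*w^5 - 7.9527*w^4 - 1.8127*w^3 + 19.5955*w^2 + 4.283*w - 2.6724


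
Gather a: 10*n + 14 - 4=10*n + 10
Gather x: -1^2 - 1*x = -x - 1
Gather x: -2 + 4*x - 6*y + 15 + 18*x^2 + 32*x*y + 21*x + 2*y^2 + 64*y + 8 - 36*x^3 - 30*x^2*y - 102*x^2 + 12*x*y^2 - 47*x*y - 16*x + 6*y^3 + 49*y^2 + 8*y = -36*x^3 + x^2*(-30*y - 84) + x*(12*y^2 - 15*y + 9) + 6*y^3 + 51*y^2 + 66*y + 21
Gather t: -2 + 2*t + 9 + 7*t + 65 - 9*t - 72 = 0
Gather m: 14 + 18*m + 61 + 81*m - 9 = 99*m + 66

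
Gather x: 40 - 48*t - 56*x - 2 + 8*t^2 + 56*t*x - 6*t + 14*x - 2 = 8*t^2 - 54*t + x*(56*t - 42) + 36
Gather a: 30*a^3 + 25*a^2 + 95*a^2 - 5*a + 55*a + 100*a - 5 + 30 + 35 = 30*a^3 + 120*a^2 + 150*a + 60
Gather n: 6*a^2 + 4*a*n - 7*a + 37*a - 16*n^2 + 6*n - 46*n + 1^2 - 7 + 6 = 6*a^2 + 30*a - 16*n^2 + n*(4*a - 40)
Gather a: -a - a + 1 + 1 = 2 - 2*a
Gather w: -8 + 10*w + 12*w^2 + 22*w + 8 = 12*w^2 + 32*w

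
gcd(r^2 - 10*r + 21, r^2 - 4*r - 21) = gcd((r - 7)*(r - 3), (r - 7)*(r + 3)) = r - 7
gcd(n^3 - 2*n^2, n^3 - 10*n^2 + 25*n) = n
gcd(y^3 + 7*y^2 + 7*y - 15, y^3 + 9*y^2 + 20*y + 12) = 1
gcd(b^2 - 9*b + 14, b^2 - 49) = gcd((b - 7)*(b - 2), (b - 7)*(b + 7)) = b - 7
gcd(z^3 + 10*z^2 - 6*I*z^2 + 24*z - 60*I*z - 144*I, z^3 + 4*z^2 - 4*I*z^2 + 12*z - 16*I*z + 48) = z^2 + z*(4 - 6*I) - 24*I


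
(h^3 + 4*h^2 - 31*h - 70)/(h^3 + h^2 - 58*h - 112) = (h - 5)/(h - 8)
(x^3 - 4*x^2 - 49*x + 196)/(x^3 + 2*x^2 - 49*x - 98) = (x - 4)/(x + 2)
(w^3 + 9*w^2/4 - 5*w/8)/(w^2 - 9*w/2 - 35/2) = w*(4*w - 1)/(4*(w - 7))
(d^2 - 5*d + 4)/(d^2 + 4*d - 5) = (d - 4)/(d + 5)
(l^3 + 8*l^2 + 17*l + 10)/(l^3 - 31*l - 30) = (l + 2)/(l - 6)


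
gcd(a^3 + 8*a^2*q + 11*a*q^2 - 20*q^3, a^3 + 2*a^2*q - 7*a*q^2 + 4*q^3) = -a^2 - 3*a*q + 4*q^2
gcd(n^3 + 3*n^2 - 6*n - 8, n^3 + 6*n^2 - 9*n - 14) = n^2 - n - 2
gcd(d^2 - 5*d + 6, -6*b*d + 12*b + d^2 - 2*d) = d - 2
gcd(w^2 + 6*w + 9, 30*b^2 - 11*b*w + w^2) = 1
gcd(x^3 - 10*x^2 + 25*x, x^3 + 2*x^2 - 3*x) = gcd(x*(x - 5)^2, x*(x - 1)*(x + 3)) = x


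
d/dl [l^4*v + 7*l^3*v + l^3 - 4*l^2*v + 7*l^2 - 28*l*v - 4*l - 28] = 4*l^3*v + 21*l^2*v + 3*l^2 - 8*l*v + 14*l - 28*v - 4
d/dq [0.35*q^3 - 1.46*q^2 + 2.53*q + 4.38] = 1.05*q^2 - 2.92*q + 2.53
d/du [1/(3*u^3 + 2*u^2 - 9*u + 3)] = (-9*u^2 - 4*u + 9)/(3*u^3 + 2*u^2 - 9*u + 3)^2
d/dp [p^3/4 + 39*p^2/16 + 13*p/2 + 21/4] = 3*p^2/4 + 39*p/8 + 13/2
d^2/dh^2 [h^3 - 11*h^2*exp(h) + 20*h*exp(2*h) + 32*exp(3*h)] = -11*h^2*exp(h) + 80*h*exp(2*h) - 44*h*exp(h) + 6*h + 288*exp(3*h) + 80*exp(2*h) - 22*exp(h)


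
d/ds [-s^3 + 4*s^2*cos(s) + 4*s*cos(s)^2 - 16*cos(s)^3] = -4*s^2*sin(s) - 3*s^2 - 4*s*sin(2*s) + 8*s*cos(s) + 48*sin(s)*cos(s)^2 + 4*cos(s)^2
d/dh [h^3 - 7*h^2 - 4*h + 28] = 3*h^2 - 14*h - 4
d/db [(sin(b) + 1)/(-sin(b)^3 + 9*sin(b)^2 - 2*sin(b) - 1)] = (2*sin(b)^3 - 6*sin(b)^2 - 18*sin(b) + 1)*cos(b)/(sin(b)^3 - 9*sin(b)^2 + 2*sin(b) + 1)^2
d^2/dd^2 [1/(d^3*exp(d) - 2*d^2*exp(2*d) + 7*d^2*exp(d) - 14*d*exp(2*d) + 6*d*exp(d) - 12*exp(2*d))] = ((d^3 - 2*d^2*exp(d) + 7*d^2 - 14*d*exp(d) + 6*d - 12*exp(d))*(-d^3 + 8*d^2*exp(d) - 13*d^2 + 72*d*exp(d) - 40*d + 108*exp(d) - 26) + 2*(d^3 - 4*d^2*exp(d) + 10*d^2 - 32*d*exp(d) + 20*d - 38*exp(d) + 6)^2)*exp(-d)/(d^3 - 2*d^2*exp(d) + 7*d^2 - 14*d*exp(d) + 6*d - 12*exp(d))^3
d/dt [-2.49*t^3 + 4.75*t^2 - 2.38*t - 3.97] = -7.47*t^2 + 9.5*t - 2.38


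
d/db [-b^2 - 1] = -2*b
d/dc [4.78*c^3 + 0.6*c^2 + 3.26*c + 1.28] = 14.34*c^2 + 1.2*c + 3.26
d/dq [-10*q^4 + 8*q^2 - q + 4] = -40*q^3 + 16*q - 1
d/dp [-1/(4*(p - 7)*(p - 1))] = (p - 4)/(2*(p - 7)^2*(p - 1)^2)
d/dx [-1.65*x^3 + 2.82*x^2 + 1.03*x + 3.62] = -4.95*x^2 + 5.64*x + 1.03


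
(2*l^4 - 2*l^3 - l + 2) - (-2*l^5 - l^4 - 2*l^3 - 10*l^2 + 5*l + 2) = 2*l^5 + 3*l^4 + 10*l^2 - 6*l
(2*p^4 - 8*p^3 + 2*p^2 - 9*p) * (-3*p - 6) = -6*p^5 + 12*p^4 + 42*p^3 + 15*p^2 + 54*p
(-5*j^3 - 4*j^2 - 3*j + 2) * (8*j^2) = -40*j^5 - 32*j^4 - 24*j^3 + 16*j^2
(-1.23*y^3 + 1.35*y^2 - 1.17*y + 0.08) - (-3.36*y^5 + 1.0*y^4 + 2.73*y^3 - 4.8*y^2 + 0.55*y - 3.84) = 3.36*y^5 - 1.0*y^4 - 3.96*y^3 + 6.15*y^2 - 1.72*y + 3.92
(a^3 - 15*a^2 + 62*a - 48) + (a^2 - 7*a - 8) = a^3 - 14*a^2 + 55*a - 56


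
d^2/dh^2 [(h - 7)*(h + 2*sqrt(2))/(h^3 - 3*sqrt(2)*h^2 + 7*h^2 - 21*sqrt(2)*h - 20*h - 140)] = 2*(h^6 - 21*h^5 + 6*sqrt(2)*h^5 - 123*h^4 + 84*sqrt(2)*h^4 - 376*sqrt(2)*h^3 + 973*h^3 - 1554*sqrt(2)*h^2 + 2352*h^2 - 18312*h + 9408*sqrt(2)*h - 16688*sqrt(2) + 15680)/(h^9 - 9*sqrt(2)*h^8 + 21*h^8 - 189*sqrt(2)*h^7 + 141*h^7 - 1017*sqrt(2)*h^6 + 217*h^6 - 762*h^5 + 3339*sqrt(2)*h^5 + 462*h^4 + 41382*sqrt(2)*h^4 + 9640*h^3 + 29358*sqrt(2)*h^3 - 529200*sqrt(2)*h^2 - 126840*h^2 - 1234800*sqrt(2)*h - 1176000*h - 2744000)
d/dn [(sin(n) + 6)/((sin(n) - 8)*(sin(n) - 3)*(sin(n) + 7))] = 2*(-sin(n)^3 - 7*sin(n)^2 + 24*sin(n) + 243)*cos(n)/((sin(n) - 8)^2*(sin(n) - 3)^2*(sin(n) + 7)^2)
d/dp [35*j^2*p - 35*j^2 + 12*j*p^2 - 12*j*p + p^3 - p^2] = 35*j^2 + 24*j*p - 12*j + 3*p^2 - 2*p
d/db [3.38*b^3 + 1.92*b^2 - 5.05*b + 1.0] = 10.14*b^2 + 3.84*b - 5.05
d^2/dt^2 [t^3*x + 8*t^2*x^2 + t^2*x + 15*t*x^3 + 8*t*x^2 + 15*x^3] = 2*x*(3*t + 8*x + 1)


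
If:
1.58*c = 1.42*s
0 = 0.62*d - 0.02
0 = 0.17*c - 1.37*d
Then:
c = 0.26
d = 0.03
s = 0.29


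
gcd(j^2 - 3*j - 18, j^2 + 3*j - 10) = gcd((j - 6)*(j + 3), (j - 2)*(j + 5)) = 1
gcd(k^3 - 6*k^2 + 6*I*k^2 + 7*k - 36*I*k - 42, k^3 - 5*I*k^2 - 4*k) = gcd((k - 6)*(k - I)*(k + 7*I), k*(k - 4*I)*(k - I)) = k - I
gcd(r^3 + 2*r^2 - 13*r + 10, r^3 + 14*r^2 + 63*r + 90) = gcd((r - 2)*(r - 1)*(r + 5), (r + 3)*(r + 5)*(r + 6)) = r + 5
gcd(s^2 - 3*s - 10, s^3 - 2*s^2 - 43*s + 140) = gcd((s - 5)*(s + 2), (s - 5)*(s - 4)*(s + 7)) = s - 5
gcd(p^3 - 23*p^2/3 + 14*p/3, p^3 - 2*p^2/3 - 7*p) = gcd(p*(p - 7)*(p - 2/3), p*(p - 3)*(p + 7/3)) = p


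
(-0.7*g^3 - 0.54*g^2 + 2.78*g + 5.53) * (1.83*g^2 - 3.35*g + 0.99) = -1.281*g^5 + 1.3568*g^4 + 6.2034*g^3 + 0.272300000000003*g^2 - 15.7733*g + 5.4747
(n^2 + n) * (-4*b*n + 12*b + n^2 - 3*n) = -4*b*n^3 + 8*b*n^2 + 12*b*n + n^4 - 2*n^3 - 3*n^2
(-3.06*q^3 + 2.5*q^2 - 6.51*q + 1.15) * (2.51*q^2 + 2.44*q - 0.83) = -7.6806*q^5 - 1.1914*q^4 - 7.7003*q^3 - 15.0729*q^2 + 8.2093*q - 0.9545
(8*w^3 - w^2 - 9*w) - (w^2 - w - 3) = 8*w^3 - 2*w^2 - 8*w + 3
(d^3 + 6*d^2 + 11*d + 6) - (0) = d^3 + 6*d^2 + 11*d + 6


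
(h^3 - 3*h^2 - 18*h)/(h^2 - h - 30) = h*(h + 3)/(h + 5)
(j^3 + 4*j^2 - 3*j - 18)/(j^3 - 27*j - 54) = (j - 2)/(j - 6)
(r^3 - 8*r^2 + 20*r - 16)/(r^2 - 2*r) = r - 6 + 8/r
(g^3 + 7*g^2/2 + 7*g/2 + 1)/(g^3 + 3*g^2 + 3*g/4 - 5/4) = 2*(2*g^2 + 5*g + 2)/(4*g^2 + 8*g - 5)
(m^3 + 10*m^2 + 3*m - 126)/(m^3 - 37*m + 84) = (m + 6)/(m - 4)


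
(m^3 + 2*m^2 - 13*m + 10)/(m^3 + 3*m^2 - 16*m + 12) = (m + 5)/(m + 6)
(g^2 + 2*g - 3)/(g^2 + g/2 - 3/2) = 2*(g + 3)/(2*g + 3)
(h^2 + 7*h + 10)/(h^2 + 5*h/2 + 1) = 2*(h + 5)/(2*h + 1)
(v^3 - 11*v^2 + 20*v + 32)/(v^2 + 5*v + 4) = (v^2 - 12*v + 32)/(v + 4)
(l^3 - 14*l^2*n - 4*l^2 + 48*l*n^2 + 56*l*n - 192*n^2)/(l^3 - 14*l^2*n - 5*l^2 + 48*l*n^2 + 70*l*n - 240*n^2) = (l - 4)/(l - 5)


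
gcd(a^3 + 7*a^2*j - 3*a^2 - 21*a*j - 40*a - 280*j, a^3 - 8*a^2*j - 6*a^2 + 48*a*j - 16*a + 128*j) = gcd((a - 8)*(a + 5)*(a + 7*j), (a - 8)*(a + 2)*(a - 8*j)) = a - 8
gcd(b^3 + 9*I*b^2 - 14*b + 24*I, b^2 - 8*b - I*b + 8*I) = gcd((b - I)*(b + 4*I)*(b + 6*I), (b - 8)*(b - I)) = b - I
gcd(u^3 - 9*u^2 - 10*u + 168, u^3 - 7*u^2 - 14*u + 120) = u^2 - 2*u - 24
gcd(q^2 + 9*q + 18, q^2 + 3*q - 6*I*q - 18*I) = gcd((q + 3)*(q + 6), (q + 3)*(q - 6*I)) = q + 3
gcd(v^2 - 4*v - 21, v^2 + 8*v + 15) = v + 3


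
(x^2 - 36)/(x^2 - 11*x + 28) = (x^2 - 36)/(x^2 - 11*x + 28)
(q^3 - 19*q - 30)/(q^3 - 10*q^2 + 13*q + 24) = (q^3 - 19*q - 30)/(q^3 - 10*q^2 + 13*q + 24)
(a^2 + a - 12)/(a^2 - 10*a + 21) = (a + 4)/(a - 7)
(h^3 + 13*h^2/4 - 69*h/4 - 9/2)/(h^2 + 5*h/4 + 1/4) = (h^2 + 3*h - 18)/(h + 1)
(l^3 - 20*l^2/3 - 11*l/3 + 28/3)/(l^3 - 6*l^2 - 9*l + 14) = (l + 4/3)/(l + 2)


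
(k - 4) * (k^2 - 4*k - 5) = k^3 - 8*k^2 + 11*k + 20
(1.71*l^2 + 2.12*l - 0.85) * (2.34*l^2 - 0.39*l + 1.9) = 4.0014*l^4 + 4.2939*l^3 + 0.4332*l^2 + 4.3595*l - 1.615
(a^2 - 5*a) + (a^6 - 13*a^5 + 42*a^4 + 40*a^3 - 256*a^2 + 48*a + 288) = a^6 - 13*a^5 + 42*a^4 + 40*a^3 - 255*a^2 + 43*a + 288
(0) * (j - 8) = 0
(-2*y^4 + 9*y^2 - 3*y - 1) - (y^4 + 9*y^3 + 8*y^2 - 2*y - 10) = -3*y^4 - 9*y^3 + y^2 - y + 9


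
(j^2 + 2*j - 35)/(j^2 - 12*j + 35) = (j + 7)/(j - 7)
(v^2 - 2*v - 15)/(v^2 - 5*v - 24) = (v - 5)/(v - 8)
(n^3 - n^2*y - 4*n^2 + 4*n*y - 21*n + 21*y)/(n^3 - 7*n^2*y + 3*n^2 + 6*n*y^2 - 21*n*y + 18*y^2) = (7 - n)/(-n + 6*y)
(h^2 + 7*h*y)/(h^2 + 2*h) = (h + 7*y)/(h + 2)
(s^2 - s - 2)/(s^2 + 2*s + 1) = (s - 2)/(s + 1)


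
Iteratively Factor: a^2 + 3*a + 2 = (a + 2)*(a + 1)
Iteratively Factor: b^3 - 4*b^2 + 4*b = (b - 2)*(b^2 - 2*b) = (b - 2)^2*(b)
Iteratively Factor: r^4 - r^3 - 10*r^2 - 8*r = (r + 2)*(r^3 - 3*r^2 - 4*r) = (r + 1)*(r + 2)*(r^2 - 4*r) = (r - 4)*(r + 1)*(r + 2)*(r)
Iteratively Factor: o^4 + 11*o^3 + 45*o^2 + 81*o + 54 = (o + 3)*(o^3 + 8*o^2 + 21*o + 18) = (o + 2)*(o + 3)*(o^2 + 6*o + 9) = (o + 2)*(o + 3)^2*(o + 3)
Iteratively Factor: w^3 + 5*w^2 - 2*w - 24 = (w + 4)*(w^2 + w - 6) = (w + 3)*(w + 4)*(w - 2)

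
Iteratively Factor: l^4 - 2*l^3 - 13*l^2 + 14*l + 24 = (l + 1)*(l^3 - 3*l^2 - 10*l + 24) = (l - 4)*(l + 1)*(l^2 + l - 6) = (l - 4)*(l - 2)*(l + 1)*(l + 3)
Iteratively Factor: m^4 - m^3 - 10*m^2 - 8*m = (m + 2)*(m^3 - 3*m^2 - 4*m) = (m - 4)*(m + 2)*(m^2 + m) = m*(m - 4)*(m + 2)*(m + 1)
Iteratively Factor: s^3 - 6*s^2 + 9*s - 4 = (s - 1)*(s^2 - 5*s + 4) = (s - 4)*(s - 1)*(s - 1)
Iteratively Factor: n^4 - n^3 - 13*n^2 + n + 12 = (n - 1)*(n^3 - 13*n - 12) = (n - 1)*(n + 3)*(n^2 - 3*n - 4) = (n - 4)*(n - 1)*(n + 3)*(n + 1)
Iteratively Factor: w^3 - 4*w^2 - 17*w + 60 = (w - 5)*(w^2 + w - 12) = (w - 5)*(w - 3)*(w + 4)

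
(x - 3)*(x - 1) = x^2 - 4*x + 3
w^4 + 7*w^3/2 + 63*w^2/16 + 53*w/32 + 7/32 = (w + 1/4)*(w + 1/2)*(w + 1)*(w + 7/4)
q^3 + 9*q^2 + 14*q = q*(q + 2)*(q + 7)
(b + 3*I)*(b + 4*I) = b^2 + 7*I*b - 12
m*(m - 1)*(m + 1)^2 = m^4 + m^3 - m^2 - m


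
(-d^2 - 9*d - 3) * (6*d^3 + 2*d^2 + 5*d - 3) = -6*d^5 - 56*d^4 - 41*d^3 - 48*d^2 + 12*d + 9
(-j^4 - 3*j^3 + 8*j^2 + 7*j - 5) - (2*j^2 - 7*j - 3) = -j^4 - 3*j^3 + 6*j^2 + 14*j - 2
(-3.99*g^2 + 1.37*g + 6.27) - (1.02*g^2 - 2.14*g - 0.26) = -5.01*g^2 + 3.51*g + 6.53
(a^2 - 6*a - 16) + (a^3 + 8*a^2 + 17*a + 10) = a^3 + 9*a^2 + 11*a - 6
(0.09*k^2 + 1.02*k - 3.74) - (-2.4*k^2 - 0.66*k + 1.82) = 2.49*k^2 + 1.68*k - 5.56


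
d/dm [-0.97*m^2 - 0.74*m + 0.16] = -1.94*m - 0.74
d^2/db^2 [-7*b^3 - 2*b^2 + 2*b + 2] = -42*b - 4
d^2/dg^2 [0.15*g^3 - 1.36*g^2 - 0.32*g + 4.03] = 0.9*g - 2.72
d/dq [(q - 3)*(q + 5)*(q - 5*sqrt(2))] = 3*q^2 - 10*sqrt(2)*q + 4*q - 15 - 10*sqrt(2)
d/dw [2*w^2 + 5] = 4*w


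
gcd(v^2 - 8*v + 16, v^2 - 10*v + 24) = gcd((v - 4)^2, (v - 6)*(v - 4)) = v - 4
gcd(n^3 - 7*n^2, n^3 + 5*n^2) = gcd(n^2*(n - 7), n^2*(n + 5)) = n^2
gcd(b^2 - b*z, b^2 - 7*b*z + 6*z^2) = -b + z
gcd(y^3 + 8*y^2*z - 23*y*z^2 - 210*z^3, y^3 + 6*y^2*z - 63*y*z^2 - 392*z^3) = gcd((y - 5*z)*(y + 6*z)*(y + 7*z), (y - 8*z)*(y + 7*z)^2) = y + 7*z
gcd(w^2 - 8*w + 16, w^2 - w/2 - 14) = w - 4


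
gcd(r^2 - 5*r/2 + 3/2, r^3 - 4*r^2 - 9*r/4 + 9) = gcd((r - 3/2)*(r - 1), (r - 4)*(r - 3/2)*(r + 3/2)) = r - 3/2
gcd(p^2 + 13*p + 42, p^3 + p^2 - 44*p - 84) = p + 6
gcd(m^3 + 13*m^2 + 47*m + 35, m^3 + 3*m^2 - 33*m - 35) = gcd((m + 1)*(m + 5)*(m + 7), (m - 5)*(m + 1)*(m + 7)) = m^2 + 8*m + 7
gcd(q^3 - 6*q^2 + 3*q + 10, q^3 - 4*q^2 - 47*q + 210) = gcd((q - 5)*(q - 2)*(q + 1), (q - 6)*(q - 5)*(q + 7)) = q - 5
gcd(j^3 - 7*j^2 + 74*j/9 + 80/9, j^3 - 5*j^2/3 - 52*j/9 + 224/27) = j - 8/3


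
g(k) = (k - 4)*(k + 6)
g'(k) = 2*k + 2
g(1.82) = -17.05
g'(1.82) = 5.64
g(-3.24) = -19.98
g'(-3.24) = -4.48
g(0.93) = -21.28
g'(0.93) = 3.86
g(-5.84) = -1.57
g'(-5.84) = -9.68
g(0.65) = -22.28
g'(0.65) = 3.30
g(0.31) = -23.28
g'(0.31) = 2.62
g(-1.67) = -24.55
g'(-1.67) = -1.34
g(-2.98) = -21.08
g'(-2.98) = -3.96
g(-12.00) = 96.00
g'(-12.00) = -22.00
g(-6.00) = 0.00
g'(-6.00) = -10.00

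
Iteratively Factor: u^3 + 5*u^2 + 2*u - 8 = (u + 4)*(u^2 + u - 2) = (u + 2)*(u + 4)*(u - 1)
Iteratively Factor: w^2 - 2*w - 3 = (w - 3)*(w + 1)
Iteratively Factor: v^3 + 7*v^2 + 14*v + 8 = (v + 1)*(v^2 + 6*v + 8) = (v + 1)*(v + 4)*(v + 2)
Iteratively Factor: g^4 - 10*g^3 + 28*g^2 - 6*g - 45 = (g - 3)*(g^3 - 7*g^2 + 7*g + 15) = (g - 3)^2*(g^2 - 4*g - 5) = (g - 5)*(g - 3)^2*(g + 1)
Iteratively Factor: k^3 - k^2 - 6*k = (k - 3)*(k^2 + 2*k) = (k - 3)*(k + 2)*(k)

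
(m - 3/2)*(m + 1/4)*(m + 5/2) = m^3 + 5*m^2/4 - 7*m/2 - 15/16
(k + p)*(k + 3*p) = k^2 + 4*k*p + 3*p^2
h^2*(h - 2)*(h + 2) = h^4 - 4*h^2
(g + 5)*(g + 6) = g^2 + 11*g + 30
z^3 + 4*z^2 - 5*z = z*(z - 1)*(z + 5)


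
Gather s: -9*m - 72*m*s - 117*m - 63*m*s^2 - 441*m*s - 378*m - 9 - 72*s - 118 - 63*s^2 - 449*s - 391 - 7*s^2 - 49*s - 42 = -504*m + s^2*(-63*m - 70) + s*(-513*m - 570) - 560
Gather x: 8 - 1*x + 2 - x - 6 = 4 - 2*x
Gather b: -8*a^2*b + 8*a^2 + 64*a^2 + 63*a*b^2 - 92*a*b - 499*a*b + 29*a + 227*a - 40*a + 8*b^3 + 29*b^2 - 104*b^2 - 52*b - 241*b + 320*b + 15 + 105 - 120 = 72*a^2 + 216*a + 8*b^3 + b^2*(63*a - 75) + b*(-8*a^2 - 591*a + 27)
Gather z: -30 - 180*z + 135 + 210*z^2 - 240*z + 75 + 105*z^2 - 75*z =315*z^2 - 495*z + 180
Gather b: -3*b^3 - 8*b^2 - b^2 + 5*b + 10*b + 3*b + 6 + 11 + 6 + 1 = -3*b^3 - 9*b^2 + 18*b + 24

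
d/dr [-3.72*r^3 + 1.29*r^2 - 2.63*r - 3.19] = -11.16*r^2 + 2.58*r - 2.63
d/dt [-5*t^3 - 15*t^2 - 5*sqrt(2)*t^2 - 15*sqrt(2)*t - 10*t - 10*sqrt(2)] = -15*t^2 - 30*t - 10*sqrt(2)*t - 15*sqrt(2) - 10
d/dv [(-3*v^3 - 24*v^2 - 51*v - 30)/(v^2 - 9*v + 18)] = 3*(-v^4 + 18*v^3 + 35*v^2 - 268*v - 396)/(v^4 - 18*v^3 + 117*v^2 - 324*v + 324)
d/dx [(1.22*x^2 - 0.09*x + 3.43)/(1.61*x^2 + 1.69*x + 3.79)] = (2.2067*x^2 - 1.797*x - 6.1378)/(2.5921*x^4 + 5.4418*x^3 + 15.0599*x^2 + 12.8102*x + 14.3641)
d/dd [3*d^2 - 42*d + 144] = 6*d - 42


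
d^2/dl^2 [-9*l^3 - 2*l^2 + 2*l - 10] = -54*l - 4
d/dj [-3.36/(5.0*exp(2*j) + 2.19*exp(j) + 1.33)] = (33.6*exp(j) + 7.3584)*exp(j)/(5.0*exp(2*j) + 2.19*exp(j) + 1.33)^2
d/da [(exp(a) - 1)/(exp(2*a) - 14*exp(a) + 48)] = (2*(1 - exp(a))*(exp(a) - 7) + exp(2*a) - 14*exp(a) + 48)*exp(a)/(exp(2*a) - 14*exp(a) + 48)^2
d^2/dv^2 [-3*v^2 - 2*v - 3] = -6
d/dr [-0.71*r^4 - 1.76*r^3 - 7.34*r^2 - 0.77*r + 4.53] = -2.84*r^3 - 5.28*r^2 - 14.68*r - 0.77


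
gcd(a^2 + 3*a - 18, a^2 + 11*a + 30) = a + 6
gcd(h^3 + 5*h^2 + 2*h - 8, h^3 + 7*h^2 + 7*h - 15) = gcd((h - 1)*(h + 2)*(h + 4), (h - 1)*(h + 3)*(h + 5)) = h - 1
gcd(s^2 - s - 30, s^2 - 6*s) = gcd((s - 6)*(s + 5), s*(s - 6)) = s - 6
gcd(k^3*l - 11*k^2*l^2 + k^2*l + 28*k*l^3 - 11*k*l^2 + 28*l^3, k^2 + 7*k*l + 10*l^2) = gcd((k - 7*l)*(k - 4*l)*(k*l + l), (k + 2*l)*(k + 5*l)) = 1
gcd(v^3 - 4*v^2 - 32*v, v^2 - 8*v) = v^2 - 8*v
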